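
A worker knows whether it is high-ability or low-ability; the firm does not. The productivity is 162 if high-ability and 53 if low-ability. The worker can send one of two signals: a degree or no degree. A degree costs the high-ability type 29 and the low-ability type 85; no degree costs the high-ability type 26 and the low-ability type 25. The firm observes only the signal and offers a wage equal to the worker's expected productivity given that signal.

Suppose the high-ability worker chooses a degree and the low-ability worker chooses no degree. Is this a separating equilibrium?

If types separate, degree earns payment 162 and no degree earns 53.
High-ability: degree gives 162 − 29 = 133; no degree gives 53 − 26 = 27. No deviation. ✓
Low-ability: no degree gives 53 − 25 = 28; degree gives 162 − 85 = 77. Would deviate. ✗

No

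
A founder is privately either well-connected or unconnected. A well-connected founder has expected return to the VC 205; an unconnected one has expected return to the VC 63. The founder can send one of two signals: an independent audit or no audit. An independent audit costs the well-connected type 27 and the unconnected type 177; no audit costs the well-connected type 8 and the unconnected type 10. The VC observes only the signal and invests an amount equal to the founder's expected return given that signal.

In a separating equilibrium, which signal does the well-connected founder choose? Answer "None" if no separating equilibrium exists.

audit

Try well-connected → audit, unconnected → no audit:
  Under separation the VC infers type exactly: audit → well-connected (pays 205), no audit → unconnected (pays 63).
  Well-connected: audit gives 205 − 27 = 178; no audit gives 63 − 8 = 55. No deviation. ✓
  Unconnected: no audit gives 63 − 10 = 53; audit gives 205 − 177 = 28. No deviation. ✓
Both hold — the well-connected type sends audit.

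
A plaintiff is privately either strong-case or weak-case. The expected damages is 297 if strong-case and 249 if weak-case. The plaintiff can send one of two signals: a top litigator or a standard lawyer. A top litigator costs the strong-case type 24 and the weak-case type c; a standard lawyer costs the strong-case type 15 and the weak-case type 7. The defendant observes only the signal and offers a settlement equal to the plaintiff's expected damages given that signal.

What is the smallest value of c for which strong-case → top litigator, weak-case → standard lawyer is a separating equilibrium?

Under separation: top litigator → strong-case (pays 297); standard lawyer → weak-case (pays 249).
Strong-case: 297 − 24 = 273 ≥ 249 − 15 = 234. Holds regardless of c. ✓
Weak-case: 249 − 7 ≥ 297 − c, so c ≥ 297 − 242 = 55.

55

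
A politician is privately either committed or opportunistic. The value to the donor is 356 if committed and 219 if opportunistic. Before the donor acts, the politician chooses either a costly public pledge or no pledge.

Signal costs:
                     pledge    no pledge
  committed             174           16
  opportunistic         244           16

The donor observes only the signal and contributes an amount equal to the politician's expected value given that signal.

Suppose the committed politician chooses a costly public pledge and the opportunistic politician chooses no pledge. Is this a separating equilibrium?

No

Under separation the donor infers type exactly: pledge → committed (pays 356), no pledge → opportunistic (pays 219).
Committed: pledge gives 356 − 174 = 182; no pledge gives 219 − 16 = 203. Would deviate. ✗
Opportunistic: no pledge gives 219 − 16 = 203; pledge gives 356 − 244 = 112. No deviation. ✓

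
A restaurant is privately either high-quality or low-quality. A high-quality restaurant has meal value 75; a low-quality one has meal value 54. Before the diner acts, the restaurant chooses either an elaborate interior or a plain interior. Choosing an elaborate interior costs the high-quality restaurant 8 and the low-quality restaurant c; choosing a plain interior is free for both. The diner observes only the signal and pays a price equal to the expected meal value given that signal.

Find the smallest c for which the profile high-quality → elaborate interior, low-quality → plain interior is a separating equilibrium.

21

Under separation: elaborate interior → high-quality (pays 75); plain interior → low-quality (pays 54).
High-quality: 75 − 8 = 67 ≥ 54 − 0 = 54. Holds regardless of c. ✓
Low-quality: 54 − 0 ≥ 75 − c, so c ≥ 75 − 54 = 21.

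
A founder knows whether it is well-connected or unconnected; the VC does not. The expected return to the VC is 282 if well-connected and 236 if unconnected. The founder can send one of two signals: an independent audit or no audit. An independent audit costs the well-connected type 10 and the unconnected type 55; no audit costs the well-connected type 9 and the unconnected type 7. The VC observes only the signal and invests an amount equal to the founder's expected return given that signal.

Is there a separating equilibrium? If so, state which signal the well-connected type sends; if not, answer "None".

Try well-connected → audit, unconnected → no audit:
  If types separate, audit earns payment 282 and no audit earns 236.
  Well-connected: audit gives 282 − 10 = 272; no audit gives 236 − 9 = 227. No deviation. ✓
  Unconnected: no audit gives 236 − 7 = 229; audit gives 282 − 55 = 227. No deviation. ✓
Both hold — the well-connected type sends audit.

audit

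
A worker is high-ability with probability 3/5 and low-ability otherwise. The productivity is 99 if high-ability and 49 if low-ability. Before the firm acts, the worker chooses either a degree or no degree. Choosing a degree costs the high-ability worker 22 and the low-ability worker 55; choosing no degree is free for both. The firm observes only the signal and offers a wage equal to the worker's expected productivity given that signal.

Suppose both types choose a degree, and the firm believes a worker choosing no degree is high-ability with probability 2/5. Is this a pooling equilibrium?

At the pooled signal (degree) the firm holds the prior 3/5 and pays 3/5·99 + 2/5·49 = 79. Off-path (no degree) belief 2/5 gives 2/5·99 + 3/5·49 = 69.
High-ability: degree gives 79 − 22 = 57; no degree gives 69 − 0 = 69. Deviates. ✗
Low-ability: degree gives 79 − 55 = 24; no degree gives 69 − 0 = 69. Deviates. ✗

No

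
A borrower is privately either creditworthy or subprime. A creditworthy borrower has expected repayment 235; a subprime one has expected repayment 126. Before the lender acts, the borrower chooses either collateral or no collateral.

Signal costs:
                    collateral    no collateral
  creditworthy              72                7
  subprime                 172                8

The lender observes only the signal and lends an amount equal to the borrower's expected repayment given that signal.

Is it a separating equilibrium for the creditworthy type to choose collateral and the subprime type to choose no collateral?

If types separate, collateral earns payment 235 and no collateral earns 126.
Creditworthy: collateral gives 235 − 72 = 163; no collateral gives 126 − 7 = 119. No deviation. ✓
Subprime: no collateral gives 126 − 8 = 118; collateral gives 235 − 172 = 63. No deviation. ✓
Neither type gains from mimicking the other.

Yes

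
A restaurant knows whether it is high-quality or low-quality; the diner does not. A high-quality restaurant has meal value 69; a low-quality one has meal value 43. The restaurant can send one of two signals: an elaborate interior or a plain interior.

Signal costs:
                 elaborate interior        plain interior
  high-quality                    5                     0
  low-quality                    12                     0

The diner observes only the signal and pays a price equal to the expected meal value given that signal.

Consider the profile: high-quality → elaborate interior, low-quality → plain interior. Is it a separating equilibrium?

Under separation the diner infers type exactly: elaborate interior → high-quality (pays 69), plain interior → low-quality (pays 43).
High-quality: elaborate interior gives 69 − 5 = 64; plain interior gives 43 − 0 = 43. No deviation. ✓
Low-quality: plain interior gives 43 − 0 = 43; elaborate interior gives 69 − 12 = 57. Would deviate. ✗

No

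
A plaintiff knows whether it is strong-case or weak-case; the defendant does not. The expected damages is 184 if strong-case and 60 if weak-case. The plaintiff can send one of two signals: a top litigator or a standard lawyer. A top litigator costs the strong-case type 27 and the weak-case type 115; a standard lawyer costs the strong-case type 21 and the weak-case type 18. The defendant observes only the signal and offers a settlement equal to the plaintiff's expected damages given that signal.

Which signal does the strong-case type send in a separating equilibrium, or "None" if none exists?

None

Try strong-case → top litigator, weak-case → standard lawyer:
  If types separate, top litigator earns payment 184 and standard lawyer earns 60.
  Strong-case: top litigator gives 184 − 27 = 157; standard lawyer gives 60 − 21 = 39. No deviation. ✓
  Weak-case: standard lawyer gives 60 − 18 = 42; top litigator gives 184 − 115 = 69. Would deviate. ✗
Try strong-case → standard lawyer, weak-case → top litigator:
  If types separate, standard lawyer earns payment 184 and top litigator earns 60.
  Strong-case: standard lawyer gives 184 − 21 = 163; top litigator gives 60 − 27 = 33. No deviation. ✓
  Weak-case: top litigator gives 60 − 115 = -55; standard lawyer gives 184 − 18 = 166. Would deviate. ✗
Neither assignment is incentive-compatible.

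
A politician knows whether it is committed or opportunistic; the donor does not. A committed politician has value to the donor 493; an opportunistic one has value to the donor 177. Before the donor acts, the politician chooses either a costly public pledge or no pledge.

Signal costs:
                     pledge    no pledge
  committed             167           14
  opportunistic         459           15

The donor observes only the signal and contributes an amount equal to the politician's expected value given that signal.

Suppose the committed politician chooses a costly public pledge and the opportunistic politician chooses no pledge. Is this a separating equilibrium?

Yes

If types separate, pledge earns payment 493 and no pledge earns 177.
Committed: pledge gives 493 − 167 = 326; no pledge gives 177 − 14 = 163. No deviation. ✓
Opportunistic: no pledge gives 177 − 15 = 162; pledge gives 493 − 459 = 34. No deviation. ✓
Neither type gains from mimicking the other.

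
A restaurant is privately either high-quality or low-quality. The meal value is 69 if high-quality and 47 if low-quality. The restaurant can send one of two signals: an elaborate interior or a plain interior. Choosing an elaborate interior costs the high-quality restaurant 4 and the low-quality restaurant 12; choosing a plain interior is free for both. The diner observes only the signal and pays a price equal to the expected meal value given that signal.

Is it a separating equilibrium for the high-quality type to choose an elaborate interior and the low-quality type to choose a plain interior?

No

If types separate, elaborate interior earns payment 69 and plain interior earns 47.
High-quality: elaborate interior gives 69 − 4 = 65; plain interior gives 47 − 0 = 47. No deviation. ✓
Low-quality: plain interior gives 47 − 0 = 47; elaborate interior gives 69 − 12 = 57. Would deviate. ✗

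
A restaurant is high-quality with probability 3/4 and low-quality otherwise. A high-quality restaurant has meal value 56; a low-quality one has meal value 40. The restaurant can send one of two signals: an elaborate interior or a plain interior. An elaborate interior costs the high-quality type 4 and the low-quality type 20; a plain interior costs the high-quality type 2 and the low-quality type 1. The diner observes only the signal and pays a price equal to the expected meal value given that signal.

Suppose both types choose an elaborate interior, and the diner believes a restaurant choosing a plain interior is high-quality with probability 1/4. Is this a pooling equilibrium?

At the pooled signal (elaborate interior) the diner holds the prior 3/4 and pays 3/4·56 + 1/4·40 = 52. Off-path (plain interior) belief 1/4 gives 1/4·56 + 3/4·40 = 44.
High-quality: elaborate interior gives 52 − 4 = 48; plain interior gives 44 − 2 = 42. Stays. ✓
Low-quality: elaborate interior gives 52 − 20 = 32; plain interior gives 44 − 1 = 43. Deviates. ✗

No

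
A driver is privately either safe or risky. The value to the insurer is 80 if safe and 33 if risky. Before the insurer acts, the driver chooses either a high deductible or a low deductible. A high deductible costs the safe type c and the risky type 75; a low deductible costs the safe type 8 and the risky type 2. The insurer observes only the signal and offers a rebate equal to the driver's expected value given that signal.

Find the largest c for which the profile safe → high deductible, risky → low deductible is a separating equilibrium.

55

Under separation: high deductible → safe (pays 80); low deductible → risky (pays 33).
Risky: 33 − 2 = 31 ≥ 80 − 75 = 5. Holds regardless of c. ✓
Safe: 80 − c ≥ 33 − 8, so c ≤ 80 − 25 = 55.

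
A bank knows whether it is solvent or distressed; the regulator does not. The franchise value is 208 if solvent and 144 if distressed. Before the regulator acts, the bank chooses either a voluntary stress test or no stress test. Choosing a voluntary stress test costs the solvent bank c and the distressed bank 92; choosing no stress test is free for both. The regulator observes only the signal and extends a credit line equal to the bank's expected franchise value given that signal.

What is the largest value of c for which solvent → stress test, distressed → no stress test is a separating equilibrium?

64

Under separation: stress test → solvent (pays 208); no stress test → distressed (pays 144).
Distressed: 144 − 0 = 144 ≥ 208 − 92 = 116. Holds regardless of c. ✓
Solvent: 208 − c ≥ 144 − 0, so c ≤ 208 − 144 = 64.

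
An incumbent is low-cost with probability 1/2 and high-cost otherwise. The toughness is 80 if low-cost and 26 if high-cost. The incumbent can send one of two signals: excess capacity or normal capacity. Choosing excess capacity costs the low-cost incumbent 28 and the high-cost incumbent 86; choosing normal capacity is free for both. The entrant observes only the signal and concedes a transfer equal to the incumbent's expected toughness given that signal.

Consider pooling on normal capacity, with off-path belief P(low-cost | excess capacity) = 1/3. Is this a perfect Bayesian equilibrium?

On the equilibrium path (normal capacity) the entrant holds the prior 1/2 and pays 1/2·80 + 1/2·26 = 53. Off-path (excess capacity) belief 1/3 gives 1/3·80 + 2/3·26 = 44.
Low-cost: normal capacity gives 53 − 0 = 53; excess capacity gives 44 − 28 = 16. Stays. ✓
High-cost: normal capacity gives 53 − 0 = 53; excess capacity gives 44 − 86 = -42. Stays. ✓
Beliefs are Bayes-consistent on-path and both types best-respond.

Yes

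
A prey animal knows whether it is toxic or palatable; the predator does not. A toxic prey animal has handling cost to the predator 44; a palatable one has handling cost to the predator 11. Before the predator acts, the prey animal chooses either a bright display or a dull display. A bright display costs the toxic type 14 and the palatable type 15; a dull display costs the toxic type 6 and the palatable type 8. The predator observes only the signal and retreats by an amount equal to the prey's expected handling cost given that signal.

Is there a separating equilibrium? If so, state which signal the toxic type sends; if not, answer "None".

None

Try toxic → bright display, palatable → dull display:
  If types separate, bright display earns payment 44 and dull display earns 11.
  Toxic: bright display gives 44 − 14 = 30; dull display gives 11 − 6 = 5. No deviation. ✓
  Palatable: dull display gives 11 − 8 = 3; bright display gives 44 − 15 = 29. Would deviate. ✗
Try toxic → dull display, palatable → bright display:
  If types separate, dull display earns payment 44 and bright display earns 11.
  Toxic: dull display gives 44 − 6 = 38; bright display gives 11 − 14 = -3. No deviation. ✓
  Palatable: bright display gives 11 − 15 = -4; dull display gives 44 − 8 = 36. Would deviate. ✗
Neither assignment is incentive-compatible.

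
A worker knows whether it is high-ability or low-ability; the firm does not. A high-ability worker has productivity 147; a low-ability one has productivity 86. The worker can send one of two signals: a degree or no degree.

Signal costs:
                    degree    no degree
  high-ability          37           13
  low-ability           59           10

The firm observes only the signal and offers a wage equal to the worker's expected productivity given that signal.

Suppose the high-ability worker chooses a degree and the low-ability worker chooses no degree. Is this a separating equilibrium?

Under separation the firm infers type exactly: degree → high-ability (pays 147), no degree → low-ability (pays 86).
High-ability: degree gives 147 − 37 = 110; no degree gives 86 − 13 = 73. No deviation. ✓
Low-ability: no degree gives 86 − 10 = 76; degree gives 147 − 59 = 88. Would deviate. ✗

No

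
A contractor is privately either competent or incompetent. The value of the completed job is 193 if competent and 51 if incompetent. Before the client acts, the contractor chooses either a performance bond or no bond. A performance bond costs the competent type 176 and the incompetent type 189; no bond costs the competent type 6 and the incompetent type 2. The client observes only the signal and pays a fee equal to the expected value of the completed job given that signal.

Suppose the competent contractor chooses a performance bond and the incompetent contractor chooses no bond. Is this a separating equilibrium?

If types separate, bond earns payment 193 and no bond earns 51.
Competent: bond gives 193 − 176 = 17; no bond gives 51 − 6 = 45. Would deviate. ✗
Incompetent: no bond gives 51 − 2 = 49; bond gives 193 − 189 = 4. No deviation. ✓

No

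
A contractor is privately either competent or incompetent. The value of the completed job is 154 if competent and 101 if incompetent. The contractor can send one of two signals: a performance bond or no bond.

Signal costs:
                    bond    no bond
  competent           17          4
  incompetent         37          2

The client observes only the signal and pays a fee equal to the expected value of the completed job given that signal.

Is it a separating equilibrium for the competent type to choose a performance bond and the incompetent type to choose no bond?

No

Under separation the client infers type exactly: bond → competent (pays 154), no bond → incompetent (pays 101).
Competent: bond gives 154 − 17 = 137; no bond gives 101 − 4 = 97. No deviation. ✓
Incompetent: no bond gives 101 − 2 = 99; bond gives 154 − 37 = 117. Would deviate. ✗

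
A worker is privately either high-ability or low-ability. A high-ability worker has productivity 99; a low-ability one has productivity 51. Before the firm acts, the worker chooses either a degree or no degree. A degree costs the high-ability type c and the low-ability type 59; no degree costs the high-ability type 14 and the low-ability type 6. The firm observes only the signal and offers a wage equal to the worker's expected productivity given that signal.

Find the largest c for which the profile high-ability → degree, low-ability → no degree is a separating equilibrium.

62

Under separation: degree → high-ability (pays 99); no degree → low-ability (pays 51).
Low-ability: 51 − 6 = 45 ≥ 99 − 59 = 40. Holds regardless of c. ✓
High-ability: 99 − c ≥ 51 − 14, so c ≤ 99 − 37 = 62.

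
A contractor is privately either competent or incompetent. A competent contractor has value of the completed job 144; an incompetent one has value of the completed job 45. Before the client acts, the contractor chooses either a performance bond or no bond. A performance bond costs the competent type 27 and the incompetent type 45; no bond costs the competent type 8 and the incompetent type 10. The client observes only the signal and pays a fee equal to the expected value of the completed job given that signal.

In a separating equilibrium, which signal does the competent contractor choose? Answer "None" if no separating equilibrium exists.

Try competent → bond, incompetent → no bond:
  Under separation the client infers type exactly: bond → competent (pays 144), no bond → incompetent (pays 45).
  Competent: bond gives 144 − 27 = 117; no bond gives 45 − 8 = 37. No deviation. ✓
  Incompetent: no bond gives 45 − 10 = 35; bond gives 144 − 45 = 99. Would deviate. ✗
Try competent → no bond, incompetent → bond:
  Under separation the client infers type exactly: no bond → competent (pays 144), bond → incompetent (pays 45).
  Competent: no bond gives 144 − 8 = 136; bond gives 45 − 27 = 18. No deviation. ✓
  Incompetent: bond gives 45 − 45 = 0; no bond gives 144 − 10 = 134. Would deviate. ✗
Neither assignment is incentive-compatible.

None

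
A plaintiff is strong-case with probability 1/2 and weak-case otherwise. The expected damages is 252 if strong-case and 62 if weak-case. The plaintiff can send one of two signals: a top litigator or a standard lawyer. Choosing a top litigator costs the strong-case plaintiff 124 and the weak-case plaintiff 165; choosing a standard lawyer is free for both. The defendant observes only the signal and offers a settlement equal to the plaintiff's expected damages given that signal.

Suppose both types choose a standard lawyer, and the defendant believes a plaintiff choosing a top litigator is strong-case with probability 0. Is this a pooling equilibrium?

At the pooled signal (standard lawyer) the defendant holds the prior 1/2 and pays 1/2·252 + 1/2·62 = 157. Off-path (top litigator) belief 0 gives 0·252 + 1·62 = 62.
Strong-case: standard lawyer gives 157 − 0 = 157; top litigator gives 62 − 124 = -62. Stays. ✓
Weak-case: standard lawyer gives 157 − 0 = 157; top litigator gives 62 − 165 = -103. Stays. ✓

Yes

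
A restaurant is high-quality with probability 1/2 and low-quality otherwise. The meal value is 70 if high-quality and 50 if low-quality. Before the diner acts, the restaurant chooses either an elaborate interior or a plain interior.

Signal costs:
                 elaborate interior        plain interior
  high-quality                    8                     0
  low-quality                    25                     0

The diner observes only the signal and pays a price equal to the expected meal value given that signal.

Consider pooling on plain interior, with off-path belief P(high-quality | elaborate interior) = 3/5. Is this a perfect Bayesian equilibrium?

At the pooled signal (plain interior) the diner holds the prior 1/2 and pays 1/2·70 + 1/2·50 = 60. Off-path (elaborate interior) belief 3/5 gives 3/5·70 + 2/5·50 = 62.
High-quality: plain interior gives 60 − 0 = 60; elaborate interior gives 62 − 8 = 54. Stays. ✓
Low-quality: plain interior gives 60 − 0 = 60; elaborate interior gives 62 − 25 = 37. Stays. ✓

Yes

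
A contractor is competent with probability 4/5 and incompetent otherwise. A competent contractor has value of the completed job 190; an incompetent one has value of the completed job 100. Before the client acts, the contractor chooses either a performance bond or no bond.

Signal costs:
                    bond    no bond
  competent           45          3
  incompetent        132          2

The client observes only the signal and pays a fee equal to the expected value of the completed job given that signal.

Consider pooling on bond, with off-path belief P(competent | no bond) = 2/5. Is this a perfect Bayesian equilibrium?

No

On the equilibrium path (bond) the client holds the prior 4/5 and pays 4/5·190 + 1/5·100 = 172. Off-path (no bond) belief 2/5 gives 2/5·190 + 3/5·100 = 136.
Competent: bond gives 172 − 45 = 127; no bond gives 136 − 3 = 133. Deviates. ✗
Incompetent: bond gives 172 − 132 = 40; no bond gives 136 − 2 = 134. Deviates. ✗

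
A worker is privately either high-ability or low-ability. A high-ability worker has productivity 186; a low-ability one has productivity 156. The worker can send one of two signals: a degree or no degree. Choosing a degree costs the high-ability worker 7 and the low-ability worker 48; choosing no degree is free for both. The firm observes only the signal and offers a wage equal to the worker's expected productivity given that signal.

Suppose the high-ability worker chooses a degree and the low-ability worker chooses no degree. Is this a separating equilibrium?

Yes

If types separate, degree earns payment 186 and no degree earns 156.
High-ability: degree gives 186 − 7 = 179; no degree gives 156 − 0 = 156. No deviation. ✓
Low-ability: no degree gives 156 − 0 = 156; degree gives 186 − 48 = 138. No deviation. ✓
Neither type gains from mimicking the other.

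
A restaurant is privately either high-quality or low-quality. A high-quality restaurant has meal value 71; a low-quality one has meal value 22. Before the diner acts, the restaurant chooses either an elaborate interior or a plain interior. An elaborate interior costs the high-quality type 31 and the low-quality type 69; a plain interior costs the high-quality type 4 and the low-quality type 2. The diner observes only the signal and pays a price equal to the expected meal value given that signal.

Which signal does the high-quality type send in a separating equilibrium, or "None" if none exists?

Try high-quality → elaborate interior, low-quality → plain interior:
  If types separate, elaborate interior earns payment 71 and plain interior earns 22.
  High-quality: elaborate interior gives 71 − 31 = 40; plain interior gives 22 − 4 = 18. No deviation. ✓
  Low-quality: plain interior gives 22 − 2 = 20; elaborate interior gives 71 − 69 = 2. No deviation. ✓
Both hold — the high-quality type sends elaborate interior.

elaborate interior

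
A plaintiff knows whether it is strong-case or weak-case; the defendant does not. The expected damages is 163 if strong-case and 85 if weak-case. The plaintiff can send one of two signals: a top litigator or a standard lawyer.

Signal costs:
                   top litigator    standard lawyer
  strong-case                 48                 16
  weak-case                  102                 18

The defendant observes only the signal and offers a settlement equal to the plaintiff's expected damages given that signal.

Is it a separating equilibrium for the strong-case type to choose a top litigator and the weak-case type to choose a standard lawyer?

Yes

Under separation the defendant infers type exactly: top litigator → strong-case (pays 163), standard lawyer → weak-case (pays 85).
Strong-case: top litigator gives 163 − 48 = 115; standard lawyer gives 85 − 16 = 69. No deviation. ✓
Weak-case: standard lawyer gives 85 − 18 = 67; top litigator gives 163 − 102 = 61. No deviation. ✓
Neither type gains from mimicking the other.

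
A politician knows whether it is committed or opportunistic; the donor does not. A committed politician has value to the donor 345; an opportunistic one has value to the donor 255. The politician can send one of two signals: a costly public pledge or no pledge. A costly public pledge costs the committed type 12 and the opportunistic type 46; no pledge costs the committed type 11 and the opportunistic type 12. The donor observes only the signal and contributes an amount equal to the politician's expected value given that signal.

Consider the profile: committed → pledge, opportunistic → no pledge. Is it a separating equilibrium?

No

Under separation the donor infers type exactly: pledge → committed (pays 345), no pledge → opportunistic (pays 255).
Committed: pledge gives 345 − 12 = 333; no pledge gives 255 − 11 = 244. No deviation. ✓
Opportunistic: no pledge gives 255 − 12 = 243; pledge gives 345 − 46 = 299. Would deviate. ✗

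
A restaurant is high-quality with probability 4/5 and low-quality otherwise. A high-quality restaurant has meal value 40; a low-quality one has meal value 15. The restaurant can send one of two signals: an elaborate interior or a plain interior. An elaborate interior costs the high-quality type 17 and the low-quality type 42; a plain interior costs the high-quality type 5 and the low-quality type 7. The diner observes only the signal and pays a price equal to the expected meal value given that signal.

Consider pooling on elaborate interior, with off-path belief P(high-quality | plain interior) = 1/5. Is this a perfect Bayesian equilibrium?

At the pooled signal (elaborate interior) the diner holds the prior 4/5 and pays 4/5·40 + 1/5·15 = 35. Off-path (plain interior) belief 1/5 gives 1/5·40 + 4/5·15 = 20.
High-quality: elaborate interior gives 35 − 17 = 18; plain interior gives 20 − 5 = 15. Stays. ✓
Low-quality: elaborate interior gives 35 − 42 = -7; plain interior gives 20 − 7 = 13. Deviates. ✗

No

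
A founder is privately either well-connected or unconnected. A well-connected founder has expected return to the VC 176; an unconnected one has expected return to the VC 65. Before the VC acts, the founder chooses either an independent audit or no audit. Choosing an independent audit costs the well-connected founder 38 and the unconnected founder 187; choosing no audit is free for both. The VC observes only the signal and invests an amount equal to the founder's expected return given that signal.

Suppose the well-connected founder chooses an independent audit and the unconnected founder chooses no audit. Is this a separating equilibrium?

Under separation the VC infers type exactly: audit → well-connected (pays 176), no audit → unconnected (pays 65).
Well-connected: audit gives 176 − 38 = 138; no audit gives 65 − 0 = 65. No deviation. ✓
Unconnected: no audit gives 65 − 0 = 65; audit gives 176 − 187 = -11. No deviation. ✓
Both incentive constraints hold.

Yes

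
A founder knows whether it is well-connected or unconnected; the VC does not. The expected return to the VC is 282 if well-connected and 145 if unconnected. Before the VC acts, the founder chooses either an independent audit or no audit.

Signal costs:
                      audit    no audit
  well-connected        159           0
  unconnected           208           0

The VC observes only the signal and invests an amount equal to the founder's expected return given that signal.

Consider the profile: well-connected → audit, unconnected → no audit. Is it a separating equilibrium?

If types separate, audit earns payment 282 and no audit earns 145.
Well-connected: audit gives 282 − 159 = 123; no audit gives 145 − 0 = 145. Would deviate. ✗
Unconnected: no audit gives 145 − 0 = 145; audit gives 282 − 208 = 74. No deviation. ✓

No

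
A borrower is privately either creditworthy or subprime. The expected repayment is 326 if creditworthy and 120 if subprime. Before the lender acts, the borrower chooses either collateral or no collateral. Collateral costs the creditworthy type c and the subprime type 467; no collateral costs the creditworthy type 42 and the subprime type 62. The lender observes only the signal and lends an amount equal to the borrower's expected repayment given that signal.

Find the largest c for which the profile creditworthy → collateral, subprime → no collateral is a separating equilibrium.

Under separation: collateral → creditworthy (pays 326); no collateral → subprime (pays 120).
Subprime: 120 − 62 = 58 ≥ 326 − 467 = -141. Holds regardless of c. ✓
Creditworthy: 326 − c ≥ 120 − 42, so c ≤ 326 − 78 = 248.

248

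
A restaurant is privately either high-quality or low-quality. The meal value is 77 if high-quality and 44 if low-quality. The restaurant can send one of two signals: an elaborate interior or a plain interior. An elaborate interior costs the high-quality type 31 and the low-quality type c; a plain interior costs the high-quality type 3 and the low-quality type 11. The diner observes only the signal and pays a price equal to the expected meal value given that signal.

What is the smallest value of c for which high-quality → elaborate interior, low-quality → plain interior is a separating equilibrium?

Under separation: elaborate interior → high-quality (pays 77); plain interior → low-quality (pays 44).
High-quality: 77 − 31 = 46 ≥ 44 − 3 = 41. Holds regardless of c. ✓
Low-quality: 44 − 11 ≥ 77 − c, so c ≥ 77 − 33 = 44.

44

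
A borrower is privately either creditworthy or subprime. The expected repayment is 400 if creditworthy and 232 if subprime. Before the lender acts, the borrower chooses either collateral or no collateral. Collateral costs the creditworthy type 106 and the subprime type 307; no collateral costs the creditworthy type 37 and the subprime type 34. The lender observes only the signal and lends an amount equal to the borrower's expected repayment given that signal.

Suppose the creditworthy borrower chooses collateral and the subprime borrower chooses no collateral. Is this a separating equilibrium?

Under separation the lender infers type exactly: collateral → creditworthy (pays 400), no collateral → subprime (pays 232).
Creditworthy: collateral gives 400 − 106 = 294; no collateral gives 232 − 37 = 195. No deviation. ✓
Subprime: no collateral gives 232 − 34 = 198; collateral gives 400 − 307 = 93. No deviation. ✓
Neither type gains from mimicking the other.

Yes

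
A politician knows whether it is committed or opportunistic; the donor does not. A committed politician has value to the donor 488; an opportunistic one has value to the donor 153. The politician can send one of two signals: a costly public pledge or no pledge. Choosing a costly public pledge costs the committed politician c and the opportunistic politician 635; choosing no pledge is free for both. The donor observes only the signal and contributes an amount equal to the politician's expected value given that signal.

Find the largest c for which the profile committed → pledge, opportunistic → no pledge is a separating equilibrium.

335

Under separation: pledge → committed (pays 488); no pledge → opportunistic (pays 153).
Opportunistic: 153 − 0 = 153 ≥ 488 − 635 = -147. Holds regardless of c. ✓
Committed: 488 − c ≥ 153 − 0, so c ≤ 488 − 153 = 335.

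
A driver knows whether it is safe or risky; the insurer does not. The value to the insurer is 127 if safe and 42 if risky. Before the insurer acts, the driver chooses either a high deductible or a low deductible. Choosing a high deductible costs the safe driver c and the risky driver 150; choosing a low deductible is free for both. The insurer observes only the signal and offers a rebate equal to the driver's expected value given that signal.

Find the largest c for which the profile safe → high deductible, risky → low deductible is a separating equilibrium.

85

Under separation: high deductible → safe (pays 127); low deductible → risky (pays 42).
Risky: 42 − 0 = 42 ≥ 127 − 150 = -23. Holds regardless of c. ✓
Safe: 127 − c ≥ 42 − 0, so c ≤ 127 − 42 = 85.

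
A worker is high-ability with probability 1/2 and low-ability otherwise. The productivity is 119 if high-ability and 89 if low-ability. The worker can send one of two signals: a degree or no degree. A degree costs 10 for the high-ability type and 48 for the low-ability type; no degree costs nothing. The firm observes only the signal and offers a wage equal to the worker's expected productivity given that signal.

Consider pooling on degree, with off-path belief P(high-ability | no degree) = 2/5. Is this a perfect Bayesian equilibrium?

On the equilibrium path (degree) the firm holds the prior 1/2 and pays 1/2·119 + 1/2·89 = 104. Off-path (no degree) belief 2/5 gives 2/5·119 + 3/5·89 = 101.
High-ability: degree gives 104 − 10 = 94; no degree gives 101 − 0 = 101. Deviates. ✗
Low-ability: degree gives 104 − 48 = 56; no degree gives 101 − 0 = 101. Deviates. ✗

No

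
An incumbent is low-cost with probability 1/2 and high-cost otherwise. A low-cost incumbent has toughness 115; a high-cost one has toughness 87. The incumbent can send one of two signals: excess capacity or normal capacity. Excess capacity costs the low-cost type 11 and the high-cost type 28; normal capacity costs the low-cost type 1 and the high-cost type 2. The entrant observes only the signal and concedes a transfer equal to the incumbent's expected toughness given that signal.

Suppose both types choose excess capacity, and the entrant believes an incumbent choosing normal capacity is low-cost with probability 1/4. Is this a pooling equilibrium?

At the pooled signal (excess capacity) the entrant holds the prior 1/2 and pays 1/2·115 + 1/2·87 = 101. Off-path (normal capacity) belief 1/4 gives 1/4·115 + 3/4·87 = 94.
Low-cost: excess capacity gives 101 − 11 = 90; normal capacity gives 94 − 1 = 93. Deviates. ✗
High-cost: excess capacity gives 101 − 28 = 73; normal capacity gives 94 − 2 = 92. Deviates. ✗

No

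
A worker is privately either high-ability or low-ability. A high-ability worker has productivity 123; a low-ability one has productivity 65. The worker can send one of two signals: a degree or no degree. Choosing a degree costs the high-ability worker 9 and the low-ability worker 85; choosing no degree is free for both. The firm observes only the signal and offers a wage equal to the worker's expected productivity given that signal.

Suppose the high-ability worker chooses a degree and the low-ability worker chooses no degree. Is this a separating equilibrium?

If types separate, degree earns payment 123 and no degree earns 65.
High-ability: degree gives 123 − 9 = 114; no degree gives 65 − 0 = 65. No deviation. ✓
Low-ability: no degree gives 65 − 0 = 65; degree gives 123 − 85 = 38. No deviation. ✓
Both incentive constraints hold.

Yes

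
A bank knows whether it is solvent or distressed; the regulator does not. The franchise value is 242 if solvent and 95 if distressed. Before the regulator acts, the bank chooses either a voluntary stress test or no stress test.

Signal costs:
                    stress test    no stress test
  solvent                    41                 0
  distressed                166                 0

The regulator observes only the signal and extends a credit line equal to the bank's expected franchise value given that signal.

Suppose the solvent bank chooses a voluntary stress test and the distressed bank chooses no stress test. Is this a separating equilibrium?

If types separate, stress test earns payment 242 and no stress test earns 95.
Solvent: stress test gives 242 − 41 = 201; no stress test gives 95 − 0 = 95. No deviation. ✓
Distressed: no stress test gives 95 − 0 = 95; stress test gives 242 − 166 = 76. No deviation. ✓
Both incentive constraints hold.

Yes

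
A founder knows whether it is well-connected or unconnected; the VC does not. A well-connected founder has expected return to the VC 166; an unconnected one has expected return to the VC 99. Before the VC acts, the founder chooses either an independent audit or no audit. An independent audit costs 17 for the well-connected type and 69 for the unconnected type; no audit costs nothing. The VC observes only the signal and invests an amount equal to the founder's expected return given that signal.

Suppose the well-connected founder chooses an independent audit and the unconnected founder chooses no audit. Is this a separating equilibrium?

Yes

Under separation the VC infers type exactly: audit → well-connected (pays 166), no audit → unconnected (pays 99).
Well-connected: audit gives 166 − 17 = 149; no audit gives 99 − 0 = 99. No deviation. ✓
Unconnected: no audit gives 99 − 0 = 99; audit gives 166 − 69 = 97. No deviation. ✓
Both incentive constraints hold.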